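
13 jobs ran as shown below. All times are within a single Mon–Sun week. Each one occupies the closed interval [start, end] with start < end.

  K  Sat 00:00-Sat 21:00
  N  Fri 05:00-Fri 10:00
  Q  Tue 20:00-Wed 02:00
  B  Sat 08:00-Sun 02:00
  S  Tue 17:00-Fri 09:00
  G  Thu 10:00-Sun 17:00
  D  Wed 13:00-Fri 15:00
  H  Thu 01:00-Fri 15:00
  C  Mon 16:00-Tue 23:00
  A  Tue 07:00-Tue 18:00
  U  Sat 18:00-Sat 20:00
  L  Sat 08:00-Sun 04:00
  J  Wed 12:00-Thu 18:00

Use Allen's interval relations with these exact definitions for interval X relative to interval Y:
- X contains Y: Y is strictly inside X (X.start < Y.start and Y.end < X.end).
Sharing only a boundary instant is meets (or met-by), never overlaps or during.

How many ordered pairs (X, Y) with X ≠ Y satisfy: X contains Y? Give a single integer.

13

Checking all 156 ordered pairs for relation 'contains'; matching pairs in alphabetical order:
(B, U): B contains U ✓
(C, A): C contains A ✓
(D, N): D contains N ✓
(G, B): G contains B ✓
(G, K): G contains K ✓
(G, L): G contains L ✓
(G, N): G contains N ✓
(G, U): G contains U ✓
(H, N): H contains N ✓
(K, U): K contains U ✓
(L, U): L contains U ✓
(S, J): S contains J ✓
(S, Q): S contains Q ✓
Count: 13.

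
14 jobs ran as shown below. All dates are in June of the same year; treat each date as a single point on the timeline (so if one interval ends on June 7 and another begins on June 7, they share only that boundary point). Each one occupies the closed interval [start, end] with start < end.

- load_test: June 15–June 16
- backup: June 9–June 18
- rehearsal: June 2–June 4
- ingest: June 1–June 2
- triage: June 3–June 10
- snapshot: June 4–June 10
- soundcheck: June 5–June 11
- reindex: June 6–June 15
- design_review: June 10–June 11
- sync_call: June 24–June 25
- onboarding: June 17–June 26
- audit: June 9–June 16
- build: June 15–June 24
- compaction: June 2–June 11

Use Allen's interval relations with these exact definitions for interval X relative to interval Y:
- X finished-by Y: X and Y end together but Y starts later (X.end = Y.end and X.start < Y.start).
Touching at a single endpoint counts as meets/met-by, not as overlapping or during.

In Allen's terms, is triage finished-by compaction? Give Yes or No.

triage = [June 3, June 10], compaction = [June 2, June 11].
Actual relation of triage to compaction: during.
Asked whether 'finished-by' holds → No.

No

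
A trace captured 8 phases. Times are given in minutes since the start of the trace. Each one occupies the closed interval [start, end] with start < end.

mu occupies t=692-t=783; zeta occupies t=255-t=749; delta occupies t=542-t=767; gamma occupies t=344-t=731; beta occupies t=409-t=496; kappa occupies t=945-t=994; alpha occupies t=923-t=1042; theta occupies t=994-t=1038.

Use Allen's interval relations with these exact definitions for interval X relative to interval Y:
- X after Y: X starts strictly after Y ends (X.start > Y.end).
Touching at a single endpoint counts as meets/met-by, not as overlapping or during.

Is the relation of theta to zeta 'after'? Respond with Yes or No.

theta = [t=994, t=1038], zeta = [t=255, t=749].
Actual relation of theta to zeta: after.
Asked whether 'after' holds → Yes.

Yes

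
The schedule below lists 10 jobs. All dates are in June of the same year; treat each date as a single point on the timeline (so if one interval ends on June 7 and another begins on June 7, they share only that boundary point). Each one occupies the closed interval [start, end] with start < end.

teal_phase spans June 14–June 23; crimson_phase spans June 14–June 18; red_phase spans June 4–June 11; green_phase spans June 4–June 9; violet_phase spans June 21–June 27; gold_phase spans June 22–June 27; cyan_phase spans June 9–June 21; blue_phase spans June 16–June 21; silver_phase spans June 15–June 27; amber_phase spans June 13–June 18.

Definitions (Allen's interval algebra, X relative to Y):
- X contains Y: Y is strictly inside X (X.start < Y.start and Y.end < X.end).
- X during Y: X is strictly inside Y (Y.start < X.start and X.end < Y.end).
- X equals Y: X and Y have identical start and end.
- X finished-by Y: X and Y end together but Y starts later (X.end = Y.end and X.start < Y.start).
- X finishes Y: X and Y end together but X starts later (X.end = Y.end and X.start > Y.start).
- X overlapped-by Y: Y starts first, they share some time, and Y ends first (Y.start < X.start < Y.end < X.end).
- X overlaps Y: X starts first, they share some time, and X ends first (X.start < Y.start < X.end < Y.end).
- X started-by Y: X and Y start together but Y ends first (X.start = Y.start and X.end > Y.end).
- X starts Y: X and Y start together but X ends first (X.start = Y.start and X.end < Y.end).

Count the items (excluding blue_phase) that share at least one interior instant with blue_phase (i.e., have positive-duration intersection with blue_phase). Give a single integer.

5

Target blue_phase = [June 16, June 21].
amber_phase [June 13, June 18] → overlaps → counts.
crimson_phase [June 14, June 18] → overlaps → counts.
cyan_phase [June 9, June 21] → finished-by → counts.
gold_phase [June 22, June 27] → after → no.
green_phase [June 4, June 9] → before → no.
red_phase [June 4, June 11] → before → no.
silver_phase [June 15, June 27] → contains → counts.
teal_phase [June 14, June 23] → contains → counts.
violet_phase [June 21, June 27] → met-by → no.
Total: 5.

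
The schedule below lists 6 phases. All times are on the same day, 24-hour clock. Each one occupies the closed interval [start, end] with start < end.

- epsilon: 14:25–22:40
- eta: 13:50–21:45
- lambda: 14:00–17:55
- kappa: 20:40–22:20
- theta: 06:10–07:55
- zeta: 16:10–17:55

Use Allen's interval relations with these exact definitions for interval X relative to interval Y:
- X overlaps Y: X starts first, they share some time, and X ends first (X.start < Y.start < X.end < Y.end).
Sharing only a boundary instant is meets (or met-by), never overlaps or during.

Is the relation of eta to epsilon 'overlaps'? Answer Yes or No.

eta = [13:50, 21:45], epsilon = [14:25, 22:40].
Actual relation of eta to epsilon: overlaps.
Asked whether 'overlaps' holds → Yes.

Yes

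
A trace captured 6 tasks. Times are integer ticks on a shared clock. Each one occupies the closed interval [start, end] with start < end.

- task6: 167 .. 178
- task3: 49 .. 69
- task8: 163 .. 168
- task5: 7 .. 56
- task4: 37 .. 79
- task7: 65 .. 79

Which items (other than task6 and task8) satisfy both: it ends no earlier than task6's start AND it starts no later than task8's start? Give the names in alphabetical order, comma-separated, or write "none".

Conditions: its end is no earlier than task6's start (X.end >= 167) AND its start is no later than task8's start (X.start <= 163).
task3: end 69 >= 167? ✗; start 49 <= 163? ✓ → no.
task4: end 79 >= 167? ✗; start 37 <= 163? ✓ → no.
task5: end 56 >= 167? ✗; start 7 <= 163? ✓ → no.
task7: end 79 >= 167? ✗; start 65 <= 163? ✓ → no.
Result: none.

none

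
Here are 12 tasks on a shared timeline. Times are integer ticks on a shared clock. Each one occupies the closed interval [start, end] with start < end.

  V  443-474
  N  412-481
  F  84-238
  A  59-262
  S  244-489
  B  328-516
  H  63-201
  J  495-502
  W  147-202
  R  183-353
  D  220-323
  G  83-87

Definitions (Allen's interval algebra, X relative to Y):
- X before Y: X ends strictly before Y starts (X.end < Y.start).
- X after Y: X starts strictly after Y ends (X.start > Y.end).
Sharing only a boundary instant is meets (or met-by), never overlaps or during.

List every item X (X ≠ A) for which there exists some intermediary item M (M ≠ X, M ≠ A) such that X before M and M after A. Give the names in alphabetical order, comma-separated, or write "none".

Target A = [59, 262].
Intermediaries M with M after A: B, J, N, V.
Via B — items with X before B: D, F, G, H, W.
Via J — items with X before J: D, F, G, H, N, R, S, V, W.
Via N — items with X before N: D, F, G, H, R, W.
Via V — items with X before V: D, F, G, H, R, W.
Union: D, F, G, H, N, R, S, V, W.

D, F, G, H, N, R, S, V, W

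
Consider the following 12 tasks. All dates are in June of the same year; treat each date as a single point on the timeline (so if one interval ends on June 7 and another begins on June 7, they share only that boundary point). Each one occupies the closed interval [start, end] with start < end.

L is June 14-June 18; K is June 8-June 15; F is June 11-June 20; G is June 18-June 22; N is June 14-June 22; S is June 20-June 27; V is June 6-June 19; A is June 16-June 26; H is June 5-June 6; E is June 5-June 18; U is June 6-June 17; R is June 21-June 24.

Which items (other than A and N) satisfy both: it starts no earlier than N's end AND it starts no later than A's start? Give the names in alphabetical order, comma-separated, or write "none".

none

Conditions: its start is no earlier than N's end (X.start >= June 22) AND its start is no later than A's start (X.start <= June 16).
E: start June 5 >= June 22? ✗; start June 5 <= June 16? ✓ → no.
F: start June 11 >= June 22? ✗; start June 11 <= June 16? ✓ → no.
G: start June 18 >= June 22? ✗; start June 18 <= June 16? ✗ → no.
H: start June 5 >= June 22? ✗; start June 5 <= June 16? ✓ → no.
K: start June 8 >= June 22? ✗; start June 8 <= June 16? ✓ → no.
L: start June 14 >= June 22? ✗; start June 14 <= June 16? ✓ → no.
R: start June 21 >= June 22? ✗; start June 21 <= June 16? ✗ → no.
S: start June 20 >= June 22? ✗; start June 20 <= June 16? ✗ → no.
U: start June 6 >= June 22? ✗; start June 6 <= June 16? ✓ → no.
V: start June 6 >= June 22? ✗; start June 6 <= June 16? ✓ → no.
Result: none.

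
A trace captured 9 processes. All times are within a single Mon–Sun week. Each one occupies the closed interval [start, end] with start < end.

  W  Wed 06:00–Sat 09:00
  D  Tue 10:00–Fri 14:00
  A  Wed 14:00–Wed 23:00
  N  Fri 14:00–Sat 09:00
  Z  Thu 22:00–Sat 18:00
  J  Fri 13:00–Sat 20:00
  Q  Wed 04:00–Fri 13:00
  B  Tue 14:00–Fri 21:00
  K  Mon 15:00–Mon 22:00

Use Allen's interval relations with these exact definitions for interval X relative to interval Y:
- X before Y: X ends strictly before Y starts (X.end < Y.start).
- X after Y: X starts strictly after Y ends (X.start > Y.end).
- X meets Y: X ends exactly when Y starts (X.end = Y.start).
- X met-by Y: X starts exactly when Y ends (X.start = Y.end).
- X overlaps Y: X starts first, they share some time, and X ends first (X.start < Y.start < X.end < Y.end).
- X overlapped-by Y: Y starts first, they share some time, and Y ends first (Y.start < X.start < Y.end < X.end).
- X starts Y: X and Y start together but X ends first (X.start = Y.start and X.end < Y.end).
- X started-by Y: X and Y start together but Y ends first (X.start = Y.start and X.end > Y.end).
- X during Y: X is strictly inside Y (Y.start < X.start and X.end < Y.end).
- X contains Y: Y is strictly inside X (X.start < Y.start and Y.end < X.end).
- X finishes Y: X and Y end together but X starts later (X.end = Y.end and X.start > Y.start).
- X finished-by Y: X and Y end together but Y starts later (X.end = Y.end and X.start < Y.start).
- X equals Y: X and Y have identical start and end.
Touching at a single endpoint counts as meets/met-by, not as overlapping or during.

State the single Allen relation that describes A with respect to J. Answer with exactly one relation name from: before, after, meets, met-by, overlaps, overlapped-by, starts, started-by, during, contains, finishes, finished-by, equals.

A = [Wed 14:00, Wed 23:00]; J = [Fri 13:00, Sat 20:00].
Compare endpoints: A.start < J.start, A.start < J.end, A.end < J.start, A.end < J.end.
That pattern is 'before'.

before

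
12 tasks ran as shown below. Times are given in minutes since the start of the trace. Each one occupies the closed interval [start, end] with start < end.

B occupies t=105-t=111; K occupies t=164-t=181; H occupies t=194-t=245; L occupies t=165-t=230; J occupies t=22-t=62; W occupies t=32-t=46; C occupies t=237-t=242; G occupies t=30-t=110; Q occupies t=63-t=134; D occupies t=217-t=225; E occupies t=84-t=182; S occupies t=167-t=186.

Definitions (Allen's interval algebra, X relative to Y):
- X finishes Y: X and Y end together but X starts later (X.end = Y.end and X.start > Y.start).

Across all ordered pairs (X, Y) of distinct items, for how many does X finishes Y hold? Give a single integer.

0

Checking all 132 ordered pairs for relation 'finishes'; matching pairs in alphabetical order:
No pair satisfies it.
Count: 0.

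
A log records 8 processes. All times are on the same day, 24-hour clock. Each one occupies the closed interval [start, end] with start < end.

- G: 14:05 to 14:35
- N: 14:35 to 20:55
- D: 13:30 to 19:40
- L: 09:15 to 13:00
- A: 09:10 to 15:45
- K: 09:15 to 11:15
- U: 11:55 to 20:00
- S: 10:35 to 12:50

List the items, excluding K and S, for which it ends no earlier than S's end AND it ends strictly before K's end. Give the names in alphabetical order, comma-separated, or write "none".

Conditions: its end is no earlier than S's end (X.end >= 12:50) AND its end is strictly before K's end (X.end < 11:15).
A: end 15:45 >= 12:50? ✓; end 15:45 < 11:15? ✗ → no.
D: end 19:40 >= 12:50? ✓; end 19:40 < 11:15? ✗ → no.
G: end 14:35 >= 12:50? ✓; end 14:35 < 11:15? ✗ → no.
L: end 13:00 >= 12:50? ✓; end 13:00 < 11:15? ✗ → no.
N: end 20:55 >= 12:50? ✓; end 20:55 < 11:15? ✗ → no.
U: end 20:00 >= 12:50? ✓; end 20:00 < 11:15? ✗ → no.
Result: none.

none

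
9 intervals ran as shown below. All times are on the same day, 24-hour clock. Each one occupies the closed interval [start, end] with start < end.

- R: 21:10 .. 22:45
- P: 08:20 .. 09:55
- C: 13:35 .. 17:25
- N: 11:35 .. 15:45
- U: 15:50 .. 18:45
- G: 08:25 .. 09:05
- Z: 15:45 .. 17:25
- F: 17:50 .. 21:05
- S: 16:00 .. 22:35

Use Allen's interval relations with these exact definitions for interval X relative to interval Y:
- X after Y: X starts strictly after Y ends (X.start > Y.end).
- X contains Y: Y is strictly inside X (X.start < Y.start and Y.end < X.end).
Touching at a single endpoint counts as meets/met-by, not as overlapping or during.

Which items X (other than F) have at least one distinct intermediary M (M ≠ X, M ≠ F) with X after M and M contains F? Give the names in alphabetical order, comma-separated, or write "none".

none

Target F = [17:50, 21:05].
Intermediaries M with M contains F: S.
Via S — items with X after S: none.
Union: none.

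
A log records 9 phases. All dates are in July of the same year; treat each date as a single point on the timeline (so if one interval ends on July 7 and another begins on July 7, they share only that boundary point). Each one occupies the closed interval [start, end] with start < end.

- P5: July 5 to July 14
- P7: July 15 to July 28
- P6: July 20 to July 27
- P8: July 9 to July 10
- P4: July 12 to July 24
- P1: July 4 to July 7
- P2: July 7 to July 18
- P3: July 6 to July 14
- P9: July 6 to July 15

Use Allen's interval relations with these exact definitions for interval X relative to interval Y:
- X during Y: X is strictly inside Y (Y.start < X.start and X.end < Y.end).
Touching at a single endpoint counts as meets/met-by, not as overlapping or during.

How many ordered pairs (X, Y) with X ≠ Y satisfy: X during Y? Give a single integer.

5

Checking all 72 ordered pairs for relation 'during'; matching pairs in alphabetical order:
(P6, P7): P6 during P7 ✓
(P8, P2): P8 during P2 ✓
(P8, P3): P8 during P3 ✓
(P8, P5): P8 during P5 ✓
(P8, P9): P8 during P9 ✓
Count: 5.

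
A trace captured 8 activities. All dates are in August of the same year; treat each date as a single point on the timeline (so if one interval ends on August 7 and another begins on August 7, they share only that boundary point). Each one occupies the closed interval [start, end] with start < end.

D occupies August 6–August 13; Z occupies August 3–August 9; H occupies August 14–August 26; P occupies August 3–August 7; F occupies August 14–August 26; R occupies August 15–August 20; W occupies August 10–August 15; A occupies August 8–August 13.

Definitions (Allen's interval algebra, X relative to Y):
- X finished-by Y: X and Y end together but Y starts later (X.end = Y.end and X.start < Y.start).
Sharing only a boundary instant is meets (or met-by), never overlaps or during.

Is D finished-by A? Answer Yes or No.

D = [August 6, August 13], A = [August 8, August 13].
Actual relation of D to A: finished-by.
Asked whether 'finished-by' holds → Yes.

Yes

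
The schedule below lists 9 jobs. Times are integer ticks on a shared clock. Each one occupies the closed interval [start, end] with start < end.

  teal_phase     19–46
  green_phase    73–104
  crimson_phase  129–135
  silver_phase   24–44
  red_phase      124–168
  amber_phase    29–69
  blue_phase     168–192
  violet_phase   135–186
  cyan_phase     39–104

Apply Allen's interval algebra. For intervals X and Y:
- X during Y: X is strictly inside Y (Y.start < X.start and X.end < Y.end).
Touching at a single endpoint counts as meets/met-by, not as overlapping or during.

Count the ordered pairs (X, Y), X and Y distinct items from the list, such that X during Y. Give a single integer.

2

Checking all 72 ordered pairs for relation 'during'; matching pairs in alphabetical order:
(crimson_phase, red_phase): crimson_phase during red_phase ✓
(silver_phase, teal_phase): silver_phase during teal_phase ✓
Count: 2.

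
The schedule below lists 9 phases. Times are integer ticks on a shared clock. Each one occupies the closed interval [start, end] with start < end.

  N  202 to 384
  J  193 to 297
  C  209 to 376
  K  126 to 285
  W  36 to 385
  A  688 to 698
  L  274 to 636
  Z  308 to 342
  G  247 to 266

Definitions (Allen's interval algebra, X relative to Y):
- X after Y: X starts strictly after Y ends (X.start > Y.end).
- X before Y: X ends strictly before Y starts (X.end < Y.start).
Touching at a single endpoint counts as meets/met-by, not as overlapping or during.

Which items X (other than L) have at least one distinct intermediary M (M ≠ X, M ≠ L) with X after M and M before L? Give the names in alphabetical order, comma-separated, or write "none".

A, Z

Target L = [274, 636].
Intermediaries M with M before L: G.
Via G — items with X after G: A, Z.
Union: A, Z.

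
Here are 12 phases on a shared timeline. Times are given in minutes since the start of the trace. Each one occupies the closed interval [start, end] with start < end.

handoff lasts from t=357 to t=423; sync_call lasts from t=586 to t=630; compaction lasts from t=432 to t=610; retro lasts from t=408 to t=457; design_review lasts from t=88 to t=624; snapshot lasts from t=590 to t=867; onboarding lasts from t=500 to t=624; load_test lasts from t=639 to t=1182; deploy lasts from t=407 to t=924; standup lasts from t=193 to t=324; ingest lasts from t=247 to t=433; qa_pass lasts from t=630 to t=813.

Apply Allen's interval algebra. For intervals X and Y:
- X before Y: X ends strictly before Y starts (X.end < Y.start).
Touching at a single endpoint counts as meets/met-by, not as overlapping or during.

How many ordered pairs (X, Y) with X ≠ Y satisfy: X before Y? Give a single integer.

Checking all 132 ordered pairs for relation 'before'; matching pairs in alphabetical order:
(compaction, load_test): compaction before load_test ✓
(compaction, qa_pass): compaction before qa_pass ✓
(design_review, load_test): design_review before load_test ✓
(design_review, qa_pass): design_review before qa_pass ✓
(handoff, compaction): handoff before compaction ✓
(handoff, load_test): handoff before load_test ✓
(handoff, onboarding): handoff before onboarding ✓
(handoff, qa_pass): handoff before qa_pass ✓
(handoff, snapshot): handoff before snapshot ✓
(handoff, sync_call): handoff before sync_call ✓
(ingest, load_test): ingest before load_test ✓
(ingest, onboarding): ingest before onboarding ✓
(ingest, qa_pass): ingest before qa_pass ✓
(ingest, snapshot): ingest before snapshot ✓
(ingest, sync_call): ingest before sync_call ✓
(onboarding, load_test): onboarding before load_test ✓
(onboarding, qa_pass): onboarding before qa_pass ✓
(retro, load_test): retro before load_test ✓
(retro, onboarding): retro before onboarding ✓
(retro, qa_pass): retro before qa_pass ✓
(retro, snapshot): retro before snapshot ✓
(retro, sync_call): retro before sync_call ✓
(standup, compaction): standup before compaction ✓
(standup, deploy): standup before deploy ✓
... plus 8 further pairs not listed.
Count: 32.

32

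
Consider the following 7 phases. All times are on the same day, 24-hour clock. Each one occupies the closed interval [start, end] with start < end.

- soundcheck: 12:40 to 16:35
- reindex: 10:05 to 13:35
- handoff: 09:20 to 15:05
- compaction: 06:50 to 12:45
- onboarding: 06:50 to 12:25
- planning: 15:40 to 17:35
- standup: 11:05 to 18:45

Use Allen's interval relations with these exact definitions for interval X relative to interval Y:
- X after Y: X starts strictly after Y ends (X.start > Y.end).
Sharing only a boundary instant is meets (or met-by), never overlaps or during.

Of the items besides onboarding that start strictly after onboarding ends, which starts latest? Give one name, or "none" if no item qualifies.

Target onboarding = [06:50, 12:25].
compaction [06:50, 12:45] → started-by → excluded.
handoff [09:20, 15:05] → overlapped-by → excluded.
planning [15:40, 17:35] → after → candidate.
reindex [10:05, 13:35] → overlapped-by → excluded.
soundcheck [12:40, 16:35] → after → candidate.
standup [11:05, 18:45] → overlapped-by → excluded.
Among candidates, latest start is 15:40 → planning.

planning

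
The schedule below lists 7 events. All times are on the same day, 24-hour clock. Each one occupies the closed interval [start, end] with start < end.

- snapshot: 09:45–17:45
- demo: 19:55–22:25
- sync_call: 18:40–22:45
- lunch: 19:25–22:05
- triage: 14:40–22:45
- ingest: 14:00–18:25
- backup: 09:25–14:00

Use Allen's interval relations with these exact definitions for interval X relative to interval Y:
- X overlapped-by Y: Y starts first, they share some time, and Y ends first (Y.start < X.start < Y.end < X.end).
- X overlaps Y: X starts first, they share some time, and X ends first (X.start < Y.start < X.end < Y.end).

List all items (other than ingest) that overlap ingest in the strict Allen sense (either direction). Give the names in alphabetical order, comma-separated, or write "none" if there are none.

Target ingest = [14:00, 18:25].
backup [09:25, 14:00] → meets → no.
demo [19:55, 22:25] → after → no.
lunch [19:25, 22:05] → after → no.
snapshot [09:45, 17:45] → overlaps → yes.
sync_call [18:40, 22:45] → after → no.
triage [14:40, 22:45] → overlapped-by → yes.
Result: snapshot, triage.

snapshot, triage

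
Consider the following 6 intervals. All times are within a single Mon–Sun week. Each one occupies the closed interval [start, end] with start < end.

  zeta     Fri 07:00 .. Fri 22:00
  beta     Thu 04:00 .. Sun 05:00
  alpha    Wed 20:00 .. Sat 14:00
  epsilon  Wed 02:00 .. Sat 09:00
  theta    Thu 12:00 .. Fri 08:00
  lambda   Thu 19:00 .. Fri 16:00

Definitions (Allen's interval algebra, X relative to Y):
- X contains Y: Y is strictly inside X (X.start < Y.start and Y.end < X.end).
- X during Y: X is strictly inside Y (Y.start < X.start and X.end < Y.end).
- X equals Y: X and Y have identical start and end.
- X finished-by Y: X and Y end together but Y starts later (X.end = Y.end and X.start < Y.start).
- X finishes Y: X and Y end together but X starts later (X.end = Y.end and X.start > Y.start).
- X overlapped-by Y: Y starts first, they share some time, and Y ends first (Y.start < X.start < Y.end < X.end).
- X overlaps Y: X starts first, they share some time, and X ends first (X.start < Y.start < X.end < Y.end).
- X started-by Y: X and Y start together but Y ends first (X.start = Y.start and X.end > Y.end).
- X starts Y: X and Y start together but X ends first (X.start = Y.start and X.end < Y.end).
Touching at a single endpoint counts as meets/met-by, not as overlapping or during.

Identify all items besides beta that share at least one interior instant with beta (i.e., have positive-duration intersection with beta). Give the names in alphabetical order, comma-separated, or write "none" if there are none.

Target beta = [Thu 04:00, Sun 05:00].
alpha [Wed 20:00, Sat 14:00] → overlaps → yes.
epsilon [Wed 02:00, Sat 09:00] → overlaps → yes.
lambda [Thu 19:00, Fri 16:00] → during → yes.
theta [Thu 12:00, Fri 08:00] → during → yes.
zeta [Fri 07:00, Fri 22:00] → during → yes.
Result: alpha, epsilon, lambda, theta, zeta.

alpha, epsilon, lambda, theta, zeta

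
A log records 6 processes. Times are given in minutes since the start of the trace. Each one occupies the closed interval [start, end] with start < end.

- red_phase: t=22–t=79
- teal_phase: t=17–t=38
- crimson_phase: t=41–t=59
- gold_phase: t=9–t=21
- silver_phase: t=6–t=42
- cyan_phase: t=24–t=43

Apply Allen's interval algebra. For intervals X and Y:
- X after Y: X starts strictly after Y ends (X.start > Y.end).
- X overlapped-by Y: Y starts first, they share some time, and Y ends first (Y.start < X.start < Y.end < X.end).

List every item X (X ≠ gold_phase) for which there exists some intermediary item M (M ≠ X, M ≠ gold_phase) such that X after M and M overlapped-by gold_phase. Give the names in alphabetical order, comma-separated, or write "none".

crimson_phase

Target gold_phase = [t=9, t=21].
Intermediaries M with M overlapped-by gold_phase: teal_phase.
Via teal_phase — items with X after teal_phase: crimson_phase.
Union: crimson_phase.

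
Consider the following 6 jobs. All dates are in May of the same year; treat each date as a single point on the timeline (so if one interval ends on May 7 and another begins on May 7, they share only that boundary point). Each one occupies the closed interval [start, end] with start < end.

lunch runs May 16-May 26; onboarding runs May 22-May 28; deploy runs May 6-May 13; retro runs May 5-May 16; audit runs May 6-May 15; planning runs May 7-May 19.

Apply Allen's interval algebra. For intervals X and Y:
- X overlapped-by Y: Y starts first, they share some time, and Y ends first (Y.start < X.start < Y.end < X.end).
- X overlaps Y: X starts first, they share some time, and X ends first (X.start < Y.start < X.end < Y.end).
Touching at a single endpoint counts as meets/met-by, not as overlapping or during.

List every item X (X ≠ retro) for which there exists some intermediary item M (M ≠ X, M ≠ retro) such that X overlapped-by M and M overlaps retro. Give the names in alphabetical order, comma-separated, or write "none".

Target retro = [May 5, May 16].
Intermediaries M with M overlaps retro: none.
Union: none.

none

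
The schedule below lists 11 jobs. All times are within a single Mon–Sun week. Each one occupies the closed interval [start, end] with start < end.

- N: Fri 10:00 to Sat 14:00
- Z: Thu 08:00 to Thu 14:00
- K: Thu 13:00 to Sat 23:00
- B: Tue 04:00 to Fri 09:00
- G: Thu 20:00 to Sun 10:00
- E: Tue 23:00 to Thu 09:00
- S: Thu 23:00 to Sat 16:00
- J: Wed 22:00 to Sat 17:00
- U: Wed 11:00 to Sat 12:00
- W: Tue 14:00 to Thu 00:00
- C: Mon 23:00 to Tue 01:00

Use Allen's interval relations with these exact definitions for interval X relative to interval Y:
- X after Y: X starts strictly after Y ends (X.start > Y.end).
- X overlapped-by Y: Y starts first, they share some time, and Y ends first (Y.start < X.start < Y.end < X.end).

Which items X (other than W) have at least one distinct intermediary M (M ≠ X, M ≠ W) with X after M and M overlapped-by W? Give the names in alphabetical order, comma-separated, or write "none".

G, K, N, S

Target W = [Tue 14:00, Thu 00:00].
Intermediaries M with M overlapped-by W: E, J, U.
Via E — items with X after E: G, K, N, S.
Via J — items with X after J: none.
Via U — items with X after U: none.
Union: G, K, N, S.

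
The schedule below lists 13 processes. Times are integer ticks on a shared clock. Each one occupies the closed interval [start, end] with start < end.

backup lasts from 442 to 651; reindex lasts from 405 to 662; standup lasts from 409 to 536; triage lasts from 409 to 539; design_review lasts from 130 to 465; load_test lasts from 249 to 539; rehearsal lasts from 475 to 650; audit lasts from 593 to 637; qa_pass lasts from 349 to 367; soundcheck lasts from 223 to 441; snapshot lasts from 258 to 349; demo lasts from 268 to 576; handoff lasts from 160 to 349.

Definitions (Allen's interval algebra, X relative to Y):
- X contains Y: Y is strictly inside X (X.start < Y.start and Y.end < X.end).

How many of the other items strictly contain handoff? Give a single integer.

Target handoff = [160, 349].
audit [593, 637] → after → no.
backup [442, 651] → after → no.
demo [268, 576] → overlapped-by → no.
design_review [130, 465] → contains → counts.
load_test [249, 539] → overlapped-by → no.
qa_pass [349, 367] → met-by → no.
rehearsal [475, 650] → after → no.
reindex [405, 662] → after → no.
snapshot [258, 349] → finishes → no.
soundcheck [223, 441] → overlapped-by → no.
standup [409, 536] → after → no.
triage [409, 539] → after → no.
Total: 1.

1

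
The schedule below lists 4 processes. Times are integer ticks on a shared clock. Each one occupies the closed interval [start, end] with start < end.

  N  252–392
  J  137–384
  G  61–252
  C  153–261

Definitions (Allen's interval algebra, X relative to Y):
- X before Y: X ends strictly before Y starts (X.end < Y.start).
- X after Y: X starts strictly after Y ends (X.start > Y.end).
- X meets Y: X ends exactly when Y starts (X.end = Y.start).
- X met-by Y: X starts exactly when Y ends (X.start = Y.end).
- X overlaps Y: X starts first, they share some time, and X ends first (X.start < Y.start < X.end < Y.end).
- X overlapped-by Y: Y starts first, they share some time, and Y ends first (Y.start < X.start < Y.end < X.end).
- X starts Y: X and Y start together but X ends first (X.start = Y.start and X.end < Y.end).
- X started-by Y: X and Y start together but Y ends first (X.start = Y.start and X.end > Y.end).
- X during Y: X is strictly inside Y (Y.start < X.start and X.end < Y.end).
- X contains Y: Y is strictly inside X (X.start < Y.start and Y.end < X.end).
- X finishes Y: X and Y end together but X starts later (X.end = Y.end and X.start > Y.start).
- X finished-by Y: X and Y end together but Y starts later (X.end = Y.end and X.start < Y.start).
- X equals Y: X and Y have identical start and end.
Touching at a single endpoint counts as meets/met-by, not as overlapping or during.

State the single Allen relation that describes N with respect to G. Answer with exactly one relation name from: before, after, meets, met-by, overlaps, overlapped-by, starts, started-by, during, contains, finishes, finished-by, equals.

N = [252, 392]; G = [61, 252].
Compare endpoints: N.start > G.start, N.start = G.end, N.end > G.start, N.end > G.end.
That pattern is 'met-by'.

met-by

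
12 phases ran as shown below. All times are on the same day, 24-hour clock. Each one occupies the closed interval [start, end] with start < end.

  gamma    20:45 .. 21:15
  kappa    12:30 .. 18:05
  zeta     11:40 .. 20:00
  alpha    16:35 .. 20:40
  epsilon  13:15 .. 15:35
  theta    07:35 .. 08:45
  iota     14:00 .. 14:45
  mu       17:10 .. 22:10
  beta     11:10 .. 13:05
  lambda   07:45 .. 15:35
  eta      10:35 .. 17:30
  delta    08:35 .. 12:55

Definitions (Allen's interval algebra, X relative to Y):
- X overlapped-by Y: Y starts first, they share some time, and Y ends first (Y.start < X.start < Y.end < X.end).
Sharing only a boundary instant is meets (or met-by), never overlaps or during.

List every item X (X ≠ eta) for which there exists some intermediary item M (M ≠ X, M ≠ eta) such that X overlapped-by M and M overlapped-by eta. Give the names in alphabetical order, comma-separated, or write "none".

Target eta = [10:35, 17:30].
Intermediaries M with M overlapped-by eta: alpha, kappa, mu, zeta.
Via alpha — items with X overlapped-by alpha: mu.
Via kappa — items with X overlapped-by kappa: alpha, mu.
Via mu — items with X overlapped-by mu: none.
Via zeta — items with X overlapped-by zeta: alpha, mu.
Union: alpha, mu.

alpha, mu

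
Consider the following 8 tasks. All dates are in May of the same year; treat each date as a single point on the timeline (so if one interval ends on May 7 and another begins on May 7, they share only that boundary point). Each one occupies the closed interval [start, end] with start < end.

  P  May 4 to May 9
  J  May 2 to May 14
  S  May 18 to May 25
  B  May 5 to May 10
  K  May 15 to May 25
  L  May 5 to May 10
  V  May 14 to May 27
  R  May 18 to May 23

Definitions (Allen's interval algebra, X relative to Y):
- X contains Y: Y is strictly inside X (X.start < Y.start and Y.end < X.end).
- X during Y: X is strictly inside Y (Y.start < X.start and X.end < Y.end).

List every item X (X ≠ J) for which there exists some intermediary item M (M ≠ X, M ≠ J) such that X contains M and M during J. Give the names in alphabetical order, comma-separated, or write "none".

Target J = [May 2, May 14].
Intermediaries M with M during J: B, L, P.
Via B — items with X contains B: none.
Via L — items with X contains L: none.
Via P — items with X contains P: none.
Union: none.

none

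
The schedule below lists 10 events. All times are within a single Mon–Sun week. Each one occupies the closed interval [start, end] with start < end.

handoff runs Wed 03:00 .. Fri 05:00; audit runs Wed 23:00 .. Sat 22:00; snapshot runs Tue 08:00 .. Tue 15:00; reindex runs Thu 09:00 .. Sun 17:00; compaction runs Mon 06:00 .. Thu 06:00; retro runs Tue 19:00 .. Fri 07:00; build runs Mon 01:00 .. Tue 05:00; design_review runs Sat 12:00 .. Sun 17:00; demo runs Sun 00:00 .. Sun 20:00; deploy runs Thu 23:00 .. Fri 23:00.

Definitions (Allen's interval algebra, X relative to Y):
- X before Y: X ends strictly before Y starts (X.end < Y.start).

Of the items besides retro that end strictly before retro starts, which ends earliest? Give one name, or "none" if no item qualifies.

build

Target retro = [Tue 19:00, Fri 07:00].
audit [Wed 23:00, Sat 22:00] → overlapped-by → excluded.
build [Mon 01:00, Tue 05:00] → before → candidate.
compaction [Mon 06:00, Thu 06:00] → overlaps → excluded.
demo [Sun 00:00, Sun 20:00] → after → excluded.
deploy [Thu 23:00, Fri 23:00] → overlapped-by → excluded.
design_review [Sat 12:00, Sun 17:00] → after → excluded.
handoff [Wed 03:00, Fri 05:00] → during → excluded.
reindex [Thu 09:00, Sun 17:00] → overlapped-by → excluded.
snapshot [Tue 08:00, Tue 15:00] → before → candidate.
Among candidates, earliest end is Tue 05:00 → build.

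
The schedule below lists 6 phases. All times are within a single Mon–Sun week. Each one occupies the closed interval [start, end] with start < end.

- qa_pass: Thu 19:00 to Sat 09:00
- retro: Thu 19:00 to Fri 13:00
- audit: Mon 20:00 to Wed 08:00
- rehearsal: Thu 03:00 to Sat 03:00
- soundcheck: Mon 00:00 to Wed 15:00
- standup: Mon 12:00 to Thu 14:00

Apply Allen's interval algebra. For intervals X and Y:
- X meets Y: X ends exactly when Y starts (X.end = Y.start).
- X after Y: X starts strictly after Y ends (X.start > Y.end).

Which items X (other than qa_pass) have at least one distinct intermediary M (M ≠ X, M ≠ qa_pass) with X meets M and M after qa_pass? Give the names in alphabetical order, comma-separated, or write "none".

Target qa_pass = [Thu 19:00, Sat 09:00].
Intermediaries M with M after qa_pass: none.
Union: none.

none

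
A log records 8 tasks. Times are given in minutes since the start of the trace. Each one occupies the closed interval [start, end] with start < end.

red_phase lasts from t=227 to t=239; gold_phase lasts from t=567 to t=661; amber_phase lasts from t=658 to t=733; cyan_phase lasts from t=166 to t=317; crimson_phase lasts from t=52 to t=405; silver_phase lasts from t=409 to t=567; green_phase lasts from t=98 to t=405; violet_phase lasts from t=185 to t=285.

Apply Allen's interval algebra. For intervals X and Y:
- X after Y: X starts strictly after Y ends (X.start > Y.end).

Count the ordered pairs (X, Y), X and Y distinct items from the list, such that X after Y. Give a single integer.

16

Checking all 56 ordered pairs for relation 'after'; matching pairs in alphabetical order:
(amber_phase, crimson_phase): amber_phase after crimson_phase ✓
(amber_phase, cyan_phase): amber_phase after cyan_phase ✓
(amber_phase, green_phase): amber_phase after green_phase ✓
(amber_phase, red_phase): amber_phase after red_phase ✓
(amber_phase, silver_phase): amber_phase after silver_phase ✓
(amber_phase, violet_phase): amber_phase after violet_phase ✓
(gold_phase, crimson_phase): gold_phase after crimson_phase ✓
(gold_phase, cyan_phase): gold_phase after cyan_phase ✓
(gold_phase, green_phase): gold_phase after green_phase ✓
(gold_phase, red_phase): gold_phase after red_phase ✓
(gold_phase, violet_phase): gold_phase after violet_phase ✓
(silver_phase, crimson_phase): silver_phase after crimson_phase ✓
(silver_phase, cyan_phase): silver_phase after cyan_phase ✓
(silver_phase, green_phase): silver_phase after green_phase ✓
(silver_phase, red_phase): silver_phase after red_phase ✓
(silver_phase, violet_phase): silver_phase after violet_phase ✓
Count: 16.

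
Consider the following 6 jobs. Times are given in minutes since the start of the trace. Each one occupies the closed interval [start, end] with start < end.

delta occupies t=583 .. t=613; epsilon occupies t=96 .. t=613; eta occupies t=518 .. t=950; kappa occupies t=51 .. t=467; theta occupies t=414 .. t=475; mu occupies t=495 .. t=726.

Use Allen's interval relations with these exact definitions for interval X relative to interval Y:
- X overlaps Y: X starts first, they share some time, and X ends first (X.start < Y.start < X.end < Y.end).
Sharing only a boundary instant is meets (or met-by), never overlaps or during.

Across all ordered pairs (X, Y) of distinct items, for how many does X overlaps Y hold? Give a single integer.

Checking all 30 ordered pairs for relation 'overlaps'; matching pairs in alphabetical order:
(epsilon, eta): epsilon overlaps eta ✓
(epsilon, mu): epsilon overlaps mu ✓
(kappa, epsilon): kappa overlaps epsilon ✓
(kappa, theta): kappa overlaps theta ✓
(mu, eta): mu overlaps eta ✓
Count: 5.

5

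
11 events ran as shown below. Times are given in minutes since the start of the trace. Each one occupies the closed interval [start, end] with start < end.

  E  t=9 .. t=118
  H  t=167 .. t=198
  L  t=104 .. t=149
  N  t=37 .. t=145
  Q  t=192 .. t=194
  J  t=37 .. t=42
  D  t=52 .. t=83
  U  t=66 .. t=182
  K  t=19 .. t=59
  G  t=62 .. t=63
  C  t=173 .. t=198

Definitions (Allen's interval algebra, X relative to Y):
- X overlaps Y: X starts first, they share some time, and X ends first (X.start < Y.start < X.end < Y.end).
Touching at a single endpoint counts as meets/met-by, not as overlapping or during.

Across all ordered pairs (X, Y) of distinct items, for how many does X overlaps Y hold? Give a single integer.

10

Checking all 110 ordered pairs for relation 'overlaps'; matching pairs in alphabetical order:
(D, U): D overlaps U ✓
(E, L): E overlaps L ✓
(E, N): E overlaps N ✓
(E, U): E overlaps U ✓
(K, D): K overlaps D ✓
(K, N): K overlaps N ✓
(N, L): N overlaps L ✓
(N, U): N overlaps U ✓
(U, C): U overlaps C ✓
(U, H): U overlaps H ✓
Count: 10.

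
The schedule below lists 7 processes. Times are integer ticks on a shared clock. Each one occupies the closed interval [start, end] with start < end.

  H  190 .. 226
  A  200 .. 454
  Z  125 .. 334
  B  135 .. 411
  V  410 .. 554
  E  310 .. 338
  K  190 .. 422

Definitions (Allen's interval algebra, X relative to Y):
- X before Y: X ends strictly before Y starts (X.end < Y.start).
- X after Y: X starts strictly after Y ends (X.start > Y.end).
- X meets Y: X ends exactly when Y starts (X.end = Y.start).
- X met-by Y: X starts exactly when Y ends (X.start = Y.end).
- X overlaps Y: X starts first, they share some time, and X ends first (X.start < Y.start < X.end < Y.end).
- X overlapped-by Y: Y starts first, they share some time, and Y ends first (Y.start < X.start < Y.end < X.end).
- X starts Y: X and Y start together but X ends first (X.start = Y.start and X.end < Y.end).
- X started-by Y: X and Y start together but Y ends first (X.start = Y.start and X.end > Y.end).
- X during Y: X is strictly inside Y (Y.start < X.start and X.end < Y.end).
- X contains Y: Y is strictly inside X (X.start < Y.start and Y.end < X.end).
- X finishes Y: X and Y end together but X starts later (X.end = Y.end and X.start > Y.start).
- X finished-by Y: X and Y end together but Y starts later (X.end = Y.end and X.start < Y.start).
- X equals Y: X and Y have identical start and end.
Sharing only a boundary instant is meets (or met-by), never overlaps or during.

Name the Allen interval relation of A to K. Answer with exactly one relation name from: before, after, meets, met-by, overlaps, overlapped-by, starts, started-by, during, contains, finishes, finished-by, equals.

A = [200, 454]; K = [190, 422].
Compare endpoints: A.start > K.start, A.start < K.end, A.end > K.start, A.end > K.end.
That pattern is 'overlapped-by'.

overlapped-by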